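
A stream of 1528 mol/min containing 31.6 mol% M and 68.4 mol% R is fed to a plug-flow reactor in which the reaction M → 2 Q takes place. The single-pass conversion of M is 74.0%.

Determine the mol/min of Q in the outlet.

M reacted = 0.74 × 482.8 = 357.3 mol/min; ν_M = −1, so ξ = 357.3/1 = 357.3 mol/min.
Outlet amounts (n = n₀ + ν ξ):
  M: 482.8 − 1(357.3) = 125.5
  Q: 0 + 2(357.3) = 714.6
  R: 1045 (inert)

715 mol/min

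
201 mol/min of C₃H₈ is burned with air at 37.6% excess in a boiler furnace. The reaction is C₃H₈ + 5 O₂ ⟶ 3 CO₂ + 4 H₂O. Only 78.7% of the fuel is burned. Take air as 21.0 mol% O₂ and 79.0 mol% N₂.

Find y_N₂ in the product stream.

Stoichiometric O₂ = 5 × 201 = 1005 mol/min; O₂ fed = 1005 × 1.376 = 1383 mol/min.
N₂ fed = 1383 × 79/21 = 5202 mol/min.
Fuel reacted = 0.787 × 201 → ξ = 158.2 mol/min.
Outlet (n = n₀ + ν ξ):
  C₃H₈: 201 − 1(158.2) = 42.81
  O₂: 1383 − 5(158.2) = 591.9
  N₂: 5202 (inert)
  CO₂: 0 + 3(158.2) = 474.6
  H₂O: 0 + 4(158.2) = 632.7
Total out = 6944 mol/min; y_N₂ = 5202 / 6944 = 0.7491.

0.749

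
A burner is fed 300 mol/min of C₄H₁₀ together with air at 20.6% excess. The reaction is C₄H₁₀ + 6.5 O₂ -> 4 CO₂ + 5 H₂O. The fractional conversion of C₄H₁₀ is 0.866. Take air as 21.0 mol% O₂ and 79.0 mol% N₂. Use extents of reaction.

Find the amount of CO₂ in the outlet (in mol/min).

Stoichiometric O₂ = 6.5 × 300 = 1950 mol/min; O₂ fed = 1950 × 1.206 = 2352 mol/min.
N₂ fed = 2352 × 79/21 = 8847 mol/min.
Fuel reacted = 0.866 × 300 → ξ = 259.8 mol/min.
Outlet (n = n₀ + ν ξ):
  C₄H₁₀: 300 − 1(259.8) = 40.2
  O₂: 2352 − 6.5(259.8) = 663
  N₂: 8847 (inert)
  CO₂: 0 + 4(259.8) = 1039
  H₂O: 0 + 5(259.8) = 1299

1040 mol/min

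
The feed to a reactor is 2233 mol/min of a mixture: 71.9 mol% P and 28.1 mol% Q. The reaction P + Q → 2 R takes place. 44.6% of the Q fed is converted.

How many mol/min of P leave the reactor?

Q reacted = 0.446 × 627.5 = 279.9 mol/min; ν_Q = −1, so ξ = 279.9/1 = 279.9 mol/min.
Outlet amounts (n = n₀ + ν ξ):
  P: 1606 − 1(279.9) = 1326
  Q: 627.5 − 1(279.9) = 347.6
  R: 0 + 2(279.9) = 559.7

1330 mol/min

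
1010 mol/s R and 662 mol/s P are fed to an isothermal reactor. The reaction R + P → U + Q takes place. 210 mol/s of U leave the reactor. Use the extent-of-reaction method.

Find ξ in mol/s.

ξ = 210 mol/s

For U: n = n₀ + 1ξ → 210 = 0 + 1ξ, giving ξ = 210 mol/s.
Outlet amounts (n = n₀ + ν ξ):
  R: 1010 − 1(210) = 800
  P: 662 − 1(210) = 452
  U: 0 + 1(210) = 210
  Q: 0 + 1(210) = 210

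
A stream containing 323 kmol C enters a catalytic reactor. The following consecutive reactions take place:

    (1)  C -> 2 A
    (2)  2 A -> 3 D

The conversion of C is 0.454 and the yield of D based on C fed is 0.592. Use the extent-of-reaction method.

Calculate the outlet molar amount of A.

166 kmol

Conversion of C: C consumed = 1ξ₁ = 0.454 × 323 → ξ₁ = 146.6 kmol.
Yield of D: 3ξ₂ / 323 = 0.592 → ξ₂ = 63.74 kmol.
Outlet amounts (n = n₀ + Σ ν·ξ):
  C: 323 − 1(146.6) = 176.4
  A: 0 + 2(146.6) − 2(63.74) = 165.8
  D: 0 + 3(63.74) = 191.2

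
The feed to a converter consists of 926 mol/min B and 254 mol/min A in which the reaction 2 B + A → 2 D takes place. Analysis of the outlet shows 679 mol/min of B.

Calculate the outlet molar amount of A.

130 mol/min

For B: n = n₀ − 2ξ → 679 = 926 − 2ξ, giving ξ = 123.5 mol/min.
Outlet amounts (n = n₀ + ν ξ):
  B: 926 − 2(123.5) = 679
  A: 254 − 1(123.5) = 130.5
  D: 0 + 2(123.5) = 247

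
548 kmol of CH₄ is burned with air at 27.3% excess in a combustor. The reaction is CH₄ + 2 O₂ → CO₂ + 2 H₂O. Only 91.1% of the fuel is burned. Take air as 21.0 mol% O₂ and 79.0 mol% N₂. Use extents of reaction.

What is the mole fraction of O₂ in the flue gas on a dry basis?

0.0641

Stoichiometric O₂ = 2 × 548 = 1096 kmol; O₂ fed = 1096 × 1.273 = 1395 kmol.
N₂ fed = 1395 × 79/21 = 5249 kmol.
Fuel reacted = 0.911 × 548 → ξ = 499.2 kmol.
Outlet (n = n₀ + ν ξ):
  CH₄: 548 − 1(499.2) = 48.77
  O₂: 1395 − 2(499.2) = 396.8
  N₂: 5249 (inert)
  CO₂: 0 + 1(499.2) = 499.2
  H₂O: 0 + 2(499.2) = 998.5
Dry total = 6193 kmol; y_O₂ (dry) = 396.8 / 6193 = 0.06406.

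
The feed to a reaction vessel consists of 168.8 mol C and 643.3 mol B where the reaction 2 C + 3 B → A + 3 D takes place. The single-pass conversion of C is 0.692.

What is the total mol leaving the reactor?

C reacted = 0.692 × 168.8 = 116.8 mol; ν_C = −2, so ξ = 116.8/2 = 58.4 mol.
Outlet amounts (n = n₀ + ν ξ):
  C: 168.8 − 2(58.4) = 51.99
  B: 643.3 − 3(58.4) = 468.1
  A: 0 + 1(58.4) = 58.4
  D: 0 + 3(58.4) = 175.2
Total out = 51.99 + 468.1 + 58.4 + 175.2 = 753.7 mol.

754 mol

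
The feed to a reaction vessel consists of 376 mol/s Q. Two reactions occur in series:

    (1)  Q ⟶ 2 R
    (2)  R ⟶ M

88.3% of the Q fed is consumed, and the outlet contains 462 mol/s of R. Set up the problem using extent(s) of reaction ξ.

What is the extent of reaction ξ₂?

Conversion of Q: Q consumed = 1ξ₁ = 0.883 × 376 → ξ₁ = 332 mol/s.
R balance: n_R = 0 + 2ξ₁ − 1ξ₂ = 462 → ξ₂ = (2·332 − 462)/1 = 202 mol/s.
Outlet amounts (n = n₀ + Σ ν·ξ):
  Q: 376 − 1(332) = 43.99
  R: 0 + 2(332) − 1(202) = 462
  M: 0 + 1(202) = 202

ξ₂ = 202 mol/s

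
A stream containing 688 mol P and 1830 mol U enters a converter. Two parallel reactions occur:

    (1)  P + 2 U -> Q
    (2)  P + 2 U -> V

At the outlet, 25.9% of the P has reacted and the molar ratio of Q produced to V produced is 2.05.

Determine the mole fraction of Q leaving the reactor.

Conversion of P: P consumed = 0.259 × 688 = 178.2 mol = 1ξ₁ + 1ξ₂.
Selectivity: 1ξ₁ / (1ξ₂) = 2.05 → ξ₁ = 2.05 ξ₂.
Substitute: (1·2.05 + 1) ξ₂ = 178.2 → ξ₂ = 58.42 mol, ξ₁ = 119.8 mol.
Outlet amounts (n = n₀ + Σ ν·ξ):
  P: 688 − 1(119.8) − 1(58.42) = 509.8
  U: 1830 − 2(119.8) − 2(58.42) = 1474
  Q: 0 + 1(119.8) = 119.8
  V: 0 + 1(58.42) = 58.42
Total out = 2162 mol; y_Q = 119.8 / 2162 = 0.05541.

0.0554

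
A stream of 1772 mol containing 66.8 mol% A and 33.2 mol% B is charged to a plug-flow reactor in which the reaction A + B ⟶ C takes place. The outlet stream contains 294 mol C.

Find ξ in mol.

ξ = 294 mol

For C: n = n₀ + 1ξ → 294 = 0 + 1ξ, giving ξ = 294 mol.
Outlet amounts (n = n₀ + ν ξ):
  A: 1184 − 1(294) = 889.7
  B: 588.3 − 1(294) = 294.3
  C: 0 + 1(294) = 294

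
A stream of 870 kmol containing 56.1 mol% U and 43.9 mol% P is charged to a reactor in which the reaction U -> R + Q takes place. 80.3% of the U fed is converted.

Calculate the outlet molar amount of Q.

392 kmol

U reacted = 0.803 × 488.1 = 391.9 kmol; ν_U = −1, so ξ = 391.9/1 = 391.9 kmol.
Outlet amounts (n = n₀ + ν ξ):
  U: 488.1 − 1(391.9) = 96.15
  R: 0 + 1(391.9) = 391.9
  Q: 0 + 1(391.9) = 391.9
  P: 381.9 (inert)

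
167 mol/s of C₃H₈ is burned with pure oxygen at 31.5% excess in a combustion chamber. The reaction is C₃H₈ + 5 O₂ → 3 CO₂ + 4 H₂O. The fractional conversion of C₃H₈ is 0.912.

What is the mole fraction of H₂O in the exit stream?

Stoichiometric O₂ = 5 × 167 = 835 mol/s; O₂ fed = 835 × 1.315 = 1098 mol/s.
Fuel reacted = 0.912 × 167 → ξ = 152.3 mol/s.
Outlet (n = n₀ + ν ξ):
  C₃H₈: 167 − 1(152.3) = 14.7
  O₂: 1098 − 5(152.3) = 336.5
  CO₂: 0 + 3(152.3) = 456.9
  H₂O: 0 + 4(152.3) = 609.2
Total out = 1417 mol/s; y_H₂O = 609.2 / 1417 = 0.4298.

0.43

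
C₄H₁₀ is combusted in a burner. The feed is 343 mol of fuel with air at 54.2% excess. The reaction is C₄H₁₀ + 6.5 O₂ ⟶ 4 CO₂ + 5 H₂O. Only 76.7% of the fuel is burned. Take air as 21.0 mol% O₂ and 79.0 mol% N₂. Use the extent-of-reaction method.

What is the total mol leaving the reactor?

Stoichiometric O₂ = 6.5 × 343 = 2230 mol; O₂ fed = 2230 × 1.542 = 3438 mol.
N₂ fed = 3438 × 79/21 = 12930 mol.
Fuel reacted = 0.767 × 343 → ξ = 263.1 mol.
Outlet (n = n₀ + ν ξ):
  C₄H₁₀: 343 − 1(263.1) = 79.92
  O₂: 3438 − 6.5(263.1) = 1728
  N₂: 12930 (inert)
  CO₂: 0 + 4(263.1) = 1052
  H₂O: 0 + 5(263.1) = 1315
Total out = 79.92 + 1728 + 12930 + 1052 + 1315 = 17110 mol.

17100 mol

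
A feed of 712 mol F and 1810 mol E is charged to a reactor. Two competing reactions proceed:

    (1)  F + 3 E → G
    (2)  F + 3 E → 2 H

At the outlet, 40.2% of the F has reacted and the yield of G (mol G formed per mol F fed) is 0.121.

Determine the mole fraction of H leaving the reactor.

0.215

Yield of G: 1ξ₁ / 712 = 0.121 → ξ₁ = 86.15 mol.
Conversion of F: 1ξ₁ + 1ξ₂ = 0.402 × 712 = 286.2 → ξ₂ = 200.1 mol.
Outlet amounts (n = n₀ + Σ ν·ξ):
  F: 712 − 1(86.15) − 1(200.1) = 425.8
  E: 1810 − 3(86.15) − 3(200.1) = 951.3
  G: 0 + 1(86.15) = 86.15
  H: 0 + 2(200.1) = 400.1
Total out = 1863 mol; y_H = 400.1 / 1863 = 0.2147.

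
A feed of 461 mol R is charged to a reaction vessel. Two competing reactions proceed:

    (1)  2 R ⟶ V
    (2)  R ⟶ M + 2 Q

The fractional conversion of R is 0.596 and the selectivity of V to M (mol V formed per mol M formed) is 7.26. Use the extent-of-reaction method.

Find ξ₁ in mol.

ξ₁ = 129 mol

Conversion of R: R consumed = 0.596 × 461 = 274.8 mol = 2ξ₁ + 1ξ₂.
Selectivity: 1ξ₁ / (1ξ₂) = 7.26 → ξ₁ = 7.26 ξ₂.
Substitute: (2·7.26 + 1) ξ₂ = 274.8 → ξ₂ = 17.7 mol, ξ₁ = 128.5 mol.
Outlet amounts (n = n₀ + Σ ν·ξ):
  R: 461 − 2(128.5) − 1(17.7) = 186.2
  V: 0 + 1(128.5) = 128.5
  M: 0 + 1(17.7) = 17.7
  Q: 0 + 2(17.7) = 35.41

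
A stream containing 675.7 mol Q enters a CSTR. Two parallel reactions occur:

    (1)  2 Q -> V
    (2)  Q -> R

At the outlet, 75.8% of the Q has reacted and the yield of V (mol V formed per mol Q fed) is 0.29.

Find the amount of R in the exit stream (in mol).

Yield of V: 1ξ₁ / 675.7 = 0.29 → ξ₁ = 196 mol.
Conversion of Q: 2ξ₁ + 1ξ₂ = 0.758 × 675.7 = 512.2 → ξ₂ = 120.3 mol.
Outlet amounts (n = n₀ + Σ ν·ξ):
  Q: 675.7 − 2(196) − 1(120.3) = 163.5
  V: 0 + 1(196) = 196
  R: 0 + 1(120.3) = 120.3

120 mol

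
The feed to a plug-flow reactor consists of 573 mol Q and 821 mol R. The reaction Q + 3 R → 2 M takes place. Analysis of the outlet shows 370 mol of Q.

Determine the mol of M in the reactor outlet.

406 mol

For Q: n = n₀ − 1ξ → 370 = 573 − 1ξ, giving ξ = 203 mol.
Outlet amounts (n = n₀ + ν ξ):
  Q: 573 − 1(203) = 370
  R: 821 − 3(203) = 212
  M: 0 + 2(203) = 406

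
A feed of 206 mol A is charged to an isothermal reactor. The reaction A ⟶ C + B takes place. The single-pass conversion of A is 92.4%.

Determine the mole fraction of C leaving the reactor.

0.48

A reacted = 0.924 × 206 = 190.3 mol; ν_A = −1, so ξ = 190.3/1 = 190.3 mol.
Outlet amounts (n = n₀ + ν ξ):
  A: 206 − 1(190.3) = 15.66
  C: 0 + 1(190.3) = 190.3
  B: 0 + 1(190.3) = 190.3
Total out = 396.3 mol; y_C = 190.3 / 396.3 = 0.4802.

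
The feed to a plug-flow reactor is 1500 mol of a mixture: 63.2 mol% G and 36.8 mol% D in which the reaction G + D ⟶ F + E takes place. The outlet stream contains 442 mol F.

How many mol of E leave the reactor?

For F: n = n₀ + 1ξ → 442 = 0 + 1ξ, giving ξ = 442 mol.
Outlet amounts (n = n₀ + ν ξ):
  G: 948 − 1(442) = 506
  D: 552 − 1(442) = 110
  F: 0 + 1(442) = 442
  E: 0 + 1(442) = 442

442 mol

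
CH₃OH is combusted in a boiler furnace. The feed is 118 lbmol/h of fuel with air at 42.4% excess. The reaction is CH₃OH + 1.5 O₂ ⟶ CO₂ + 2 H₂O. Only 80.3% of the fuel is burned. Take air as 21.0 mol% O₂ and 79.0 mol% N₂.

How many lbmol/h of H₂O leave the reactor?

190 lbmol/h

Stoichiometric O₂ = 1.5 × 118 = 177 lbmol/h; O₂ fed = 177 × 1.424 = 252 lbmol/h.
N₂ fed = 252 × 79/21 = 948.2 lbmol/h.
Fuel reacted = 0.803 × 118 → ξ = 94.75 lbmol/h.
Outlet (n = n₀ + ν ξ):
  CH₃OH: 118 − 1(94.75) = 23.25
  O₂: 252 − 1.5(94.75) = 109.9
  N₂: 948.2 (inert)
  CO₂: 0 + 1(94.75) = 94.75
  H₂O: 0 + 2(94.75) = 189.5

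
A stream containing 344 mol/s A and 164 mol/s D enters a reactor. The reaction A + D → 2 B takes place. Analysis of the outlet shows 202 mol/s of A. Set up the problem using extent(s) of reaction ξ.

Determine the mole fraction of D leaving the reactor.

For A: n = n₀ − 1ξ → 202 = 344 − 1ξ, giving ξ = 142 mol/s.
Outlet amounts (n = n₀ + ν ξ):
  A: 344 − 1(142) = 202
  D: 164 − 1(142) = 22
  B: 0 + 2(142) = 284
Total out = 508 mol/s; y_D = 22 / 508 = 0.04331.

0.0433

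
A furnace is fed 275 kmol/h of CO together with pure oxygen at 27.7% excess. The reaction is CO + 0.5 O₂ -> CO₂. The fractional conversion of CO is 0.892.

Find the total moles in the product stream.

Stoichiometric O₂ = 0.5 × 275 = 137.5 kmol/h; O₂ fed = 137.5 × 1.277 = 175.6 kmol/h.
Fuel reacted = 0.892 × 275 → ξ = 245.3 kmol/h.
Outlet (n = n₀ + ν ξ):
  CO: 275 − 1(245.3) = 29.7
  O₂: 175.6 − 0.5(245.3) = 52.94
  CO₂: 0 + 1(245.3) = 245.3
Total out = 29.7 + 52.94 + 245.3 = 327.9 kmol/h.

328 kmol/h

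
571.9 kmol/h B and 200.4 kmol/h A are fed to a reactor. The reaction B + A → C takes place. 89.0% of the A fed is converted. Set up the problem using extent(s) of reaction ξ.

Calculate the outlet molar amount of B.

394 kmol/h

A reacted = 0.89 × 200.4 = 178.4 kmol/h; ν_A = −1, so ξ = 178.4/1 = 178.4 kmol/h.
Outlet amounts (n = n₀ + ν ξ):
  B: 571.9 − 1(178.4) = 393.5
  A: 200.4 − 1(178.4) = 22.04
  C: 0 + 1(178.4) = 178.4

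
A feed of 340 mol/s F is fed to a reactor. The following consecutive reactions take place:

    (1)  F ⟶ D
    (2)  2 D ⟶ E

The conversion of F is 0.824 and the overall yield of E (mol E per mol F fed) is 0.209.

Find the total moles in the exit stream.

Conversion of F: F consumed = 1ξ₁ = 0.824 × 340 → ξ₁ = 280.2 mol/s.
Yield of E: 1ξ₂ / 340 = 0.209 → ξ₂ = 71.06 mol/s.
Outlet amounts (n = n₀ + Σ ν·ξ):
  F: 340 − 1(280.2) = 59.84
  D: 0 + 1(280.2) − 2(71.06) = 138
  E: 0 + 1(71.06) = 71.06
Total out = 59.84 + 138 + 71.06 = 268.9 mol/s.

269 mol/s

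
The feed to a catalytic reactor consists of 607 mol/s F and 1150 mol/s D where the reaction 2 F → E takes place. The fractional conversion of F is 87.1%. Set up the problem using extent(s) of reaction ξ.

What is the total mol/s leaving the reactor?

F reacted = 0.871 × 607 = 528.7 mol/s; ν_F = −2, so ξ = 528.7/2 = 264.3 mol/s.
Outlet amounts (n = n₀ + ν ξ):
  F: 607 − 2(264.3) = 78.3
  E: 0 + 1(264.3) = 264.3
  D: 1150 (inert)
Total out = 78.3 + 264.3 + 1150 = 1493 mol/s.

1490 mol/s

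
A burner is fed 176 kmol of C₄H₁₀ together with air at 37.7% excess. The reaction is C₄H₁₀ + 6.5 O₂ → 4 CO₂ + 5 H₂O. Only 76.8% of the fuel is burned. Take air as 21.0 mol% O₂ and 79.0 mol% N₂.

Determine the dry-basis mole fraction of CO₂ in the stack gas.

0.075

Stoichiometric O₂ = 6.5 × 176 = 1144 kmol; O₂ fed = 1144 × 1.377 = 1575 kmol.
N₂ fed = 1575 × 79/21 = 5926 kmol.
Fuel reacted = 0.768 × 176 → ξ = 135.2 kmol.
Outlet (n = n₀ + ν ξ):
  C₄H₁₀: 176 − 1(135.2) = 40.83
  O₂: 1575 − 6.5(135.2) = 696.7
  N₂: 5926 (inert)
  CO₂: 0 + 4(135.2) = 540.7
  H₂O: 0 + 5(135.2) = 675.8
Dry total = 7204 kmol; y_CO₂ (dry) = 540.7 / 7204 = 0.07505.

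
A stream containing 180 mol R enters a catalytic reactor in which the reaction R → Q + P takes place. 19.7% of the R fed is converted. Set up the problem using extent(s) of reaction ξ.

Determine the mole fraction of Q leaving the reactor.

R reacted = 0.197 × 180 = 35.46 mol; ν_R = −1, so ξ = 35.46/1 = 35.46 mol.
Outlet amounts (n = n₀ + ν ξ):
  R: 180 − 1(35.46) = 144.5
  Q: 0 + 1(35.46) = 35.46
  P: 0 + 1(35.46) = 35.46
Total out = 215.5 mol; y_Q = 35.46 / 215.5 = 0.1646.

0.165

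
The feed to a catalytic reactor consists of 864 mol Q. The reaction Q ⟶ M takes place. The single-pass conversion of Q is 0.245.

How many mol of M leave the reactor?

Q reacted = 0.245 × 864 = 211.7 mol; ν_Q = −1, so ξ = 211.7/1 = 211.7 mol.
Outlet amounts (n = n₀ + ν ξ):
  Q: 864 − 1(211.7) = 652.3
  M: 0 + 1(211.7) = 211.7

212 mol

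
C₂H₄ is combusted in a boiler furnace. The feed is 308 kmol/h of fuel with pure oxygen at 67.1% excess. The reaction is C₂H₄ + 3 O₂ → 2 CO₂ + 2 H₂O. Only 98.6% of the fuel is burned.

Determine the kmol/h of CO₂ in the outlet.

607 kmol/h

Stoichiometric O₂ = 3 × 308 = 924 kmol/h; O₂ fed = 924 × 1.671 = 1544 kmol/h.
Fuel reacted = 0.986 × 308 → ξ = 303.7 kmol/h.
Outlet (n = n₀ + ν ξ):
  C₂H₄: 308 − 1(303.7) = 4.312
  O₂: 1544 − 3(303.7) = 632.9
  CO₂: 0 + 2(303.7) = 607.4
  H₂O: 0 + 2(303.7) = 607.4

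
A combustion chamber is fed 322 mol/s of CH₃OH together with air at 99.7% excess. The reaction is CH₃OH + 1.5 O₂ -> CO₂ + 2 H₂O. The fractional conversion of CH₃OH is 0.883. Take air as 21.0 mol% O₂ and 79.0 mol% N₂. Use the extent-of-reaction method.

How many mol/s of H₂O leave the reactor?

569 mol/s

Stoichiometric O₂ = 1.5 × 322 = 483 mol/s; O₂ fed = 483 × 1.997 = 964.6 mol/s.
N₂ fed = 964.6 × 79/21 = 3629 mol/s.
Fuel reacted = 0.883 × 322 → ξ = 284.3 mol/s.
Outlet (n = n₀ + ν ξ):
  CH₃OH: 322 − 1(284.3) = 37.67
  O₂: 964.6 − 1.5(284.3) = 538.1
  N₂: 3629 (inert)
  CO₂: 0 + 1(284.3) = 284.3
  H₂O: 0 + 2(284.3) = 568.7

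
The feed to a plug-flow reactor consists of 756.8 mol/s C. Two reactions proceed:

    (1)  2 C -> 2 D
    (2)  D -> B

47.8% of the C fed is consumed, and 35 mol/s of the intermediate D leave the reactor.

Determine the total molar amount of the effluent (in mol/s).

757 mol/s

Conversion of C: C consumed = 2ξ₁ = 0.478 × 756.8 → ξ₁ = 180.9 mol/s.
D balance: n_D = 0 + 2ξ₁ − 1ξ₂ = 35 → ξ₂ = (2·180.9 − 35)/1 = 326.8 mol/s.
Outlet amounts (n = n₀ + Σ ν·ξ):
  C: 756.8 − 2(180.9) = 395
  D: 0 + 2(180.9) − 1(326.8) = 35
  B: 0 + 1(326.8) = 326.8
Total out = 395 + 35 + 326.8 = 756.8 mol/s.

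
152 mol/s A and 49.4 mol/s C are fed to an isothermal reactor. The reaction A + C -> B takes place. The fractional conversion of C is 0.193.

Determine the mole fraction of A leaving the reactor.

C reacted = 0.193 × 49.4 = 9.534 mol/s; ν_C = −1, so ξ = 9.534/1 = 9.534 mol/s.
Outlet amounts (n = n₀ + ν ξ):
  A: 152 − 1(9.534) = 142.5
  C: 49.4 − 1(9.534) = 39.87
  B: 0 + 1(9.534) = 9.534
Total out = 191.9 mol/s; y_A = 142.5 / 191.9 = 0.7425.

0.743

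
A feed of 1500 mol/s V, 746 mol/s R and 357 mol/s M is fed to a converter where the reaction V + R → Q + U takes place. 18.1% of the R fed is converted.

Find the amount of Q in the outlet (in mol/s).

135 mol/s

R reacted = 0.181 × 746 = 135 mol/s; ν_R = −1, so ξ = 135/1 = 135 mol/s.
Outlet amounts (n = n₀ + ν ξ):
  V: 1500 − 1(135) = 1365
  R: 746 − 1(135) = 611
  Q: 0 + 1(135) = 135
  U: 0 + 1(135) = 135
  M: 357 (inert)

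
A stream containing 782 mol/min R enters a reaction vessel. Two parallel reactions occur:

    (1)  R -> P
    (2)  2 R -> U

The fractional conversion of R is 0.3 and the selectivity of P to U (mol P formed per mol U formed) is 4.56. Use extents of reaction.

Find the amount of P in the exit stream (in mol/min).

Conversion of R: R consumed = 0.3 × 782 = 234.6 mol/min = 1ξ₁ + 2ξ₂.
Selectivity: 1ξ₁ / (1ξ₂) = 4.56 → ξ₁ = 4.56 ξ₂.
Substitute: (1·4.56 + 2) ξ₂ = 234.6 → ξ₂ = 35.76 mol/min, ξ₁ = 163.1 mol/min.
Outlet amounts (n = n₀ + Σ ν·ξ):
  R: 782 − 1(163.1) − 2(35.76) = 547.4
  P: 0 + 1(163.1) = 163.1
  U: 0 + 1(35.76) = 35.76

163 mol/min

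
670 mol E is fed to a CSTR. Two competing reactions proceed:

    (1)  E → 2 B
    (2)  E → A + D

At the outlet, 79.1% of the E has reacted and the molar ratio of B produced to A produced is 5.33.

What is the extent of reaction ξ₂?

ξ₂ = 145 mol

Conversion of E: E consumed = 0.791 × 670 = 530 mol = 1ξ₁ + 1ξ₂.
Selectivity: 2ξ₁ / (1ξ₂) = 5.33 → ξ₁ = 2.665 ξ₂.
Substitute: (1·2.665 + 1) ξ₂ = 530 → ξ₂ = 144.6 mol, ξ₁ = 385.4 mol.
Outlet amounts (n = n₀ + Σ ν·ξ):
  E: 670 − 1(385.4) − 1(144.6) = 140
  B: 0 + 2(385.4) = 770.7
  A: 0 + 1(144.6) = 144.6
  D: 0 + 1(144.6) = 144.6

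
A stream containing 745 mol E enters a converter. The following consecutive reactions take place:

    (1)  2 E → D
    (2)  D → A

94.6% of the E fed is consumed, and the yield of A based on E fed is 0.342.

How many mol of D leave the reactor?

97.6 mol

Conversion of E: E consumed = 2ξ₁ = 0.946 × 745 → ξ₁ = 352.4 mol.
Yield of A: 1ξ₂ / 745 = 0.342 → ξ₂ = 254.8 mol.
Outlet amounts (n = n₀ + Σ ν·ξ):
  E: 745 − 2(352.4) = 40.23
  D: 0 + 1(352.4) − 1(254.8) = 97.59
  A: 0 + 1(254.8) = 254.8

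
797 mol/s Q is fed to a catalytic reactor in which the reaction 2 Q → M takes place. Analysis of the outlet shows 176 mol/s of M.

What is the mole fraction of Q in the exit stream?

For M: n = n₀ + 1ξ → 176 = 0 + 1ξ, giving ξ = 176 mol/s.
Outlet amounts (n = n₀ + ν ξ):
  Q: 797 − 2(176) = 445
  M: 0 + 1(176) = 176
Total out = 621 mol/s; y_Q = 445 / 621 = 0.7166.

0.717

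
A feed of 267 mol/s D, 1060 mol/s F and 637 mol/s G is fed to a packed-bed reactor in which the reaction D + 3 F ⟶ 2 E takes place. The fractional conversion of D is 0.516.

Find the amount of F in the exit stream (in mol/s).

647 mol/s

D reacted = 0.516 × 267 = 137.8 mol/s; ν_D = −1, so ξ = 137.8/1 = 137.8 mol/s.
Outlet amounts (n = n₀ + ν ξ):
  D: 267 − 1(137.8) = 129.2
  F: 1060 − 3(137.8) = 646.7
  E: 0 + 2(137.8) = 275.5
  G: 637 (inert)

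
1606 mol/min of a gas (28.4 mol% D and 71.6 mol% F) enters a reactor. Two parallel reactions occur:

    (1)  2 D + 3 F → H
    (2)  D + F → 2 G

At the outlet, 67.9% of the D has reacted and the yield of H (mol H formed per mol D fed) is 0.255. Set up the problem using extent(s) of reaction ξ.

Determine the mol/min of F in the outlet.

724 mol/min

Yield of H: 1ξ₁ / 456.1 = 0.255 → ξ₁ = 116.3 mol/min.
Conversion of D: 2ξ₁ + 1ξ₂ = 0.679 × 456.1 = 309.7 → ξ₂ = 77.08 mol/min.
Outlet amounts (n = n₀ + Σ ν·ξ):
  D: 456.1 − 2(116.3) − 1(77.08) = 146.4
  F: 1150 − 3(116.3) − 1(77.08) = 723.9
  H: 0 + 1(116.3) = 116.3
  G: 0 + 2(77.08) = 154.2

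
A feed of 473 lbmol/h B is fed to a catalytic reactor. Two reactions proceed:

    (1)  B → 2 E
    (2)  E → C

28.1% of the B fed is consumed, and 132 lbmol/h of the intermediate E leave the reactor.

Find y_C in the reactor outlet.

Conversion of B: B consumed = 1ξ₁ = 0.281 × 473 → ξ₁ = 132.9 lbmol/h.
E balance: n_E = 0 + 2ξ₁ − 1ξ₂ = 132 → ξ₂ = (2·132.9 − 132)/1 = 133.8 lbmol/h.
Outlet amounts (n = n₀ + Σ ν·ξ):
  B: 473 − 1(132.9) = 340.1
  E: 0 + 2(132.9) − 1(133.8) = 132
  C: 0 + 1(133.8) = 133.8
Total out = 605.9 lbmol/h; y_C = 133.8 / 605.9 = 0.2209.

0.221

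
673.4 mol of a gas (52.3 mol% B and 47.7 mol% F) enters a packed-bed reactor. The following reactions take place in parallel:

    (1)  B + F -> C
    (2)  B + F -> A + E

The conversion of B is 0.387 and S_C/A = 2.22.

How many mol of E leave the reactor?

42.3 mol

Conversion of B: B consumed = 0.387 × 352.2 = 136.3 mol = 1ξ₁ + 1ξ₂.
Selectivity: 1ξ₁ / (1ξ₂) = 2.22 → ξ₁ = 2.22 ξ₂.
Substitute: (1·2.22 + 1) ξ₂ = 136.3 → ξ₂ = 42.33 mol, ξ₁ = 93.97 mol.
Outlet amounts (n = n₀ + Σ ν·ξ):
  B: 352.2 − 1(93.97) − 1(42.33) = 215.9
  F: 321.2 − 1(93.97) − 1(42.33) = 184.9
  C: 0 + 1(93.97) = 93.97
  A: 0 + 1(42.33) = 42.33
  E: 0 + 1(42.33) = 42.33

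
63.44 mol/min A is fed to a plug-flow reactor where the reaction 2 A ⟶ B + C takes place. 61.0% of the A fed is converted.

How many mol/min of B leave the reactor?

19.3 mol/min

A reacted = 0.61 × 63.44 = 38.7 mol/min; ν_A = −2, so ξ = 38.7/2 = 19.35 mol/min.
Outlet amounts (n = n₀ + ν ξ):
  A: 63.44 − 2(19.35) = 24.74
  B: 0 + 1(19.35) = 19.35
  C: 0 + 1(19.35) = 19.35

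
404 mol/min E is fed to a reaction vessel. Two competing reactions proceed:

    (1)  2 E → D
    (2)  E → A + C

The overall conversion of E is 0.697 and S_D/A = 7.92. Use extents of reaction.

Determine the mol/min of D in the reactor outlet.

Conversion of E: E consumed = 0.697 × 404 = 281.6 mol/min = 2ξ₁ + 1ξ₂.
Selectivity: 1ξ₁ / (1ξ₂) = 7.92 → ξ₁ = 7.92 ξ₂.
Substitute: (2·7.92 + 1) ξ₂ = 281.6 → ξ₂ = 16.72 mol/min, ξ₁ = 132.4 mol/min.
Outlet amounts (n = n₀ + Σ ν·ξ):
  E: 404 − 2(132.4) − 1(16.72) = 122.4
  D: 0 + 1(132.4) = 132.4
  A: 0 + 1(16.72) = 16.72
  C: 0 + 1(16.72) = 16.72

132 mol/min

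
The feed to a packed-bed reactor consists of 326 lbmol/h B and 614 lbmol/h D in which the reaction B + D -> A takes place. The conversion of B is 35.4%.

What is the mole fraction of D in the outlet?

B reacted = 0.354 × 326 = 115.4 lbmol/h; ν_B = −1, so ξ = 115.4/1 = 115.4 lbmol/h.
Outlet amounts (n = n₀ + ν ξ):
  B: 326 − 1(115.4) = 210.6
  D: 614 − 1(115.4) = 498.6
  A: 0 + 1(115.4) = 115.4
Total out = 824.6 lbmol/h; y_D = 498.6 / 824.6 = 0.6047.

0.605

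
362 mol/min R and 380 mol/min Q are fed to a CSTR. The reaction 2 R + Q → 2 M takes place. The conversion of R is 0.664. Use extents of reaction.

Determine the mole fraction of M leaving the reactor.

R reacted = 0.664 × 362 = 240.4 mol/min; ν_R = −2, so ξ = 240.4/2 = 120.2 mol/min.
Outlet amounts (n = n₀ + ν ξ):
  R: 362 − 2(120.2) = 121.6
  Q: 380 − 1(120.2) = 259.8
  M: 0 + 2(120.2) = 240.4
Total out = 621.8 mol/min; y_M = 240.4 / 621.8 = 0.3866.

0.387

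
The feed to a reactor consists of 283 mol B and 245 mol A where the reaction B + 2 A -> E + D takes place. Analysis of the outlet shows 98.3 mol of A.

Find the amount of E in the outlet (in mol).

73.3 mol

For A: n = n₀ − 2ξ → 98.3 = 245 − 2ξ, giving ξ = 73.35 mol.
Outlet amounts (n = n₀ + ν ξ):
  B: 283 − 1(73.35) = 209.7
  A: 245 − 2(73.35) = 98.3
  E: 0 + 1(73.35) = 73.35
  D: 0 + 1(73.35) = 73.35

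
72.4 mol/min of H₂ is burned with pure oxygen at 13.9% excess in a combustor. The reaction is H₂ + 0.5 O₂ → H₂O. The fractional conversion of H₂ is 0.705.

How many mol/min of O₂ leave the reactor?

Stoichiometric O₂ = 0.5 × 72.4 = 36.2 mol/min; O₂ fed = 36.2 × 1.139 = 41.23 mol/min.
Fuel reacted = 0.705 × 72.4 → ξ = 51.04 mol/min.
Outlet (n = n₀ + ν ξ):
  H₂: 72.4 − 1(51.04) = 21.36
  O₂: 41.23 − 0.5(51.04) = 15.71
  H₂O: 0 + 1(51.04) = 51.04

15.7 mol/min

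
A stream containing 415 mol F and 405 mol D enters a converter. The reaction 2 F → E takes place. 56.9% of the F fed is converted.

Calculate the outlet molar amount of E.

F reacted = 0.569 × 415 = 236.1 mol; ν_F = −2, so ξ = 236.1/2 = 118.1 mol.
Outlet amounts (n = n₀ + ν ξ):
  F: 415 − 2(118.1) = 178.9
  E: 0 + 1(118.1) = 118.1
  D: 405 (inert)

118 mol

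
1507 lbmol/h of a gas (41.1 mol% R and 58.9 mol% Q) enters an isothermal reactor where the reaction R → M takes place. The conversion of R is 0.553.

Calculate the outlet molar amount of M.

343 lbmol/h

R reacted = 0.553 × 619.4 = 342.5 lbmol/h; ν_R = −1, so ξ = 342.5/1 = 342.5 lbmol/h.
Outlet amounts (n = n₀ + ν ξ):
  R: 619.4 − 1(342.5) = 276.9
  M: 0 + 1(342.5) = 342.5
  Q: 887.6 (inert)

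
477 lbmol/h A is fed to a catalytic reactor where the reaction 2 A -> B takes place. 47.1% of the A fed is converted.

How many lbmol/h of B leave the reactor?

112 lbmol/h

A reacted = 0.471 × 477 = 224.7 lbmol/h; ν_A = −2, so ξ = 224.7/2 = 112.3 lbmol/h.
Outlet amounts (n = n₀ + ν ξ):
  A: 477 − 2(112.3) = 252.3
  B: 0 + 1(112.3) = 112.3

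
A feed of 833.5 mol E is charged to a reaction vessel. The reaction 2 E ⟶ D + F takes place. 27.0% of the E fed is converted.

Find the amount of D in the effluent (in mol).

E reacted = 0.27 × 833.5 = 225 mol; ν_E = −2, so ξ = 225/2 = 112.5 mol.
Outlet amounts (n = n₀ + ν ξ):
  E: 833.5 − 2(112.5) = 608.5
  D: 0 + 1(112.5) = 112.5
  F: 0 + 1(112.5) = 112.5

113 mol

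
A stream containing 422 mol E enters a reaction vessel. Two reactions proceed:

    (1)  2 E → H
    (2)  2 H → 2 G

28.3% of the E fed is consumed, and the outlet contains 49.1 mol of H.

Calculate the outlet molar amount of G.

10.6 mol

Conversion of E: E consumed = 2ξ₁ = 0.283 × 422 → ξ₁ = 59.71 mol.
H balance: n_H = 0 + 1ξ₁ − 2ξ₂ = 49.1 → ξ₂ = (1·59.71 − 49.1)/2 = 5.306 mol.
Outlet amounts (n = n₀ + Σ ν·ξ):
  E: 422 − 2(59.71) = 302.6
  H: 0 + 1(59.71) − 2(5.306) = 49.1
  G: 0 + 2(5.306) = 10.61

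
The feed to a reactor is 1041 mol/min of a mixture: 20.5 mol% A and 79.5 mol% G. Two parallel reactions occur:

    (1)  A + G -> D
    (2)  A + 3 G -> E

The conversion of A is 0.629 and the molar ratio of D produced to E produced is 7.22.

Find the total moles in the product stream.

Conversion of A: A consumed = 0.629 × 213.4 = 134.2 mol/min = 1ξ₁ + 1ξ₂.
Selectivity: 1ξ₁ / (1ξ₂) = 7.22 → ξ₁ = 7.22 ξ₂.
Substitute: (1·7.22 + 1) ξ₂ = 134.2 → ξ₂ = 16.33 mol/min, ξ₁ = 117.9 mol/min.
Outlet amounts (n = n₀ + Σ ν·ξ):
  A: 213.4 − 1(117.9) − 1(16.33) = 79.17
  G: 827.6 − 1(117.9) − 3(16.33) = 660.7
  D: 0 + 1(117.9) = 117.9
  E: 0 + 1(16.33) = 16.33
Total out = 79.17 + 660.7 + 117.9 + 16.33 = 874.1 mol/min.

874 mol/min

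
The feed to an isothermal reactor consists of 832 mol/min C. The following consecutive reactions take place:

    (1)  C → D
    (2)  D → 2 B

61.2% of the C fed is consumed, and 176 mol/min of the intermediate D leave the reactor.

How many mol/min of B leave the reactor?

666 mol/min

Conversion of C: C consumed = 1ξ₁ = 0.612 × 832 → ξ₁ = 509.2 mol/min.
D balance: n_D = 0 + 1ξ₁ − 1ξ₂ = 176 → ξ₂ = (1·509.2 − 176)/1 = 333.2 mol/min.
Outlet amounts (n = n₀ + Σ ν·ξ):
  C: 832 − 1(509.2) = 322.8
  D: 0 + 1(509.2) − 1(333.2) = 176
  B: 0 + 2(333.2) = 666.4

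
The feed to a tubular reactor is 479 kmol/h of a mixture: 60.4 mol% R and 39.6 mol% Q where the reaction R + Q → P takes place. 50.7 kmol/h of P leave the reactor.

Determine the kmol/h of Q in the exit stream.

139 kmol/h

For P: n = n₀ + 1ξ → 50.7 = 0 + 1ξ, giving ξ = 50.7 kmol/h.
Outlet amounts (n = n₀ + ν ξ):
  R: 289.3 − 1(50.7) = 238.6
  Q: 189.7 − 1(50.7) = 139
  P: 0 + 1(50.7) = 50.7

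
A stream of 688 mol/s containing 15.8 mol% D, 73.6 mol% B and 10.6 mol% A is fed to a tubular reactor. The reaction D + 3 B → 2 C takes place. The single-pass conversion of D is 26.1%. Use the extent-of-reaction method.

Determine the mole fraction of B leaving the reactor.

D reacted = 0.261 × 108.7 = 28.37 mol/s; ν_D = −1, so ξ = 28.37/1 = 28.37 mol/s.
Outlet amounts (n = n₀ + ν ξ):
  D: 108.7 − 1(28.37) = 80.33
  B: 506.4 − 3(28.37) = 421.3
  C: 0 + 2(28.37) = 56.74
  A: 72.93 (inert)
Total out = 631.3 mol/s; y_B = 421.3 / 631.3 = 0.6673.

0.667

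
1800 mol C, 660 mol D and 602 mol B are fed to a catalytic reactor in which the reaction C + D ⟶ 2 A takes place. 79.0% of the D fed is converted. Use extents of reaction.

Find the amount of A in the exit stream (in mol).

D reacted = 0.79 × 660 = 521.4 mol; ν_D = −1, so ξ = 521.4/1 = 521.4 mol.
Outlet amounts (n = n₀ + ν ξ):
  C: 1800 − 1(521.4) = 1279
  D: 660 − 1(521.4) = 138.6
  A: 0 + 2(521.4) = 1043
  B: 602 (inert)

1040 mol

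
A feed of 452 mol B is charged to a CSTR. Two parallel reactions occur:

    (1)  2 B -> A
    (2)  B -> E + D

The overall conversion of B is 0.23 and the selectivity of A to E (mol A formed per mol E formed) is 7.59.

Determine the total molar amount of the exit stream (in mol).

410 mol

Conversion of B: B consumed = 0.23 × 452 = 104 mol = 2ξ₁ + 1ξ₂.
Selectivity: 1ξ₁ / (1ξ₂) = 7.59 → ξ₁ = 7.59 ξ₂.
Substitute: (2·7.59 + 1) ξ₂ = 104 → ξ₂ = 6.425 mol, ξ₁ = 48.77 mol.
Outlet amounts (n = n₀ + Σ ν·ξ):
  B: 452 − 2(48.77) − 1(6.425) = 348
  A: 0 + 1(48.77) = 48.77
  E: 0 + 1(6.425) = 6.425
  D: 0 + 1(6.425) = 6.425
Total out = 348 + 48.77 + 6.425 + 6.425 = 409.7 mol.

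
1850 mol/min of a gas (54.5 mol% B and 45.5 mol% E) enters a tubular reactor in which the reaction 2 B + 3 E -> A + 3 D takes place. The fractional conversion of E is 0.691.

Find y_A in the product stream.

0.117

E reacted = 0.691 × 841.8 = 581.6 mol/min; ν_E = −3, so ξ = 581.6/3 = 193.9 mol/min.
Outlet amounts (n = n₀ + ν ξ):
  B: 1008 − 2(193.9) = 620.5
  E: 841.8 − 3(193.9) = 260.1
  A: 0 + 1(193.9) = 193.9
  D: 0 + 3(193.9) = 581.6
Total out = 1656 mol/min; y_A = 193.9 / 1656 = 0.1171.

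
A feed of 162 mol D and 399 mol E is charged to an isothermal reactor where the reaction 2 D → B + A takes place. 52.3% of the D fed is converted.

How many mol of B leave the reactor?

42.4 mol

D reacted = 0.523 × 162 = 84.73 mol; ν_D = −2, so ξ = 84.73/2 = 42.36 mol.
Outlet amounts (n = n₀ + ν ξ):
  D: 162 − 2(42.36) = 77.27
  B: 0 + 1(42.36) = 42.36
  A: 0 + 1(42.36) = 42.36
  E: 399 (inert)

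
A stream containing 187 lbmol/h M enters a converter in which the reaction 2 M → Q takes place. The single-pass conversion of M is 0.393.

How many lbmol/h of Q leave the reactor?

36.7 lbmol/h

M reacted = 0.393 × 187 = 73.49 lbmol/h; ν_M = −2, so ξ = 73.49/2 = 36.75 lbmol/h.
Outlet amounts (n = n₀ + ν ξ):
  M: 187 − 2(36.75) = 113.5
  Q: 0 + 1(36.75) = 36.75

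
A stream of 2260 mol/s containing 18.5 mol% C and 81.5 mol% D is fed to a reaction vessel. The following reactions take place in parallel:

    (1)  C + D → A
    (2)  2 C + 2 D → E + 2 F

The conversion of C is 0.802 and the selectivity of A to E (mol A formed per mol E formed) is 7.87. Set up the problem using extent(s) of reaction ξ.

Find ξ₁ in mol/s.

Conversion of C: C consumed = 0.802 × 418.1 = 335.3 mol/s = 1ξ₁ + 2ξ₂.
Selectivity: 1ξ₁ / (1ξ₂) = 7.87 → ξ₁ = 7.87 ξ₂.
Substitute: (1·7.87 + 2) ξ₂ = 335.3 → ξ₂ = 33.97 mol/s, ξ₁ = 267.4 mol/s.
Outlet amounts (n = n₀ + Σ ν·ξ):
  C: 418.1 − 1(267.4) − 2(33.97) = 82.78
  D: 1842 − 1(267.4) − 2(33.97) = 1507
  A: 0 + 1(267.4) = 267.4
  E: 0 + 1(33.97) = 33.97
  F: 0 + 2(33.97) = 67.95

ξ₁ = 267 mol/s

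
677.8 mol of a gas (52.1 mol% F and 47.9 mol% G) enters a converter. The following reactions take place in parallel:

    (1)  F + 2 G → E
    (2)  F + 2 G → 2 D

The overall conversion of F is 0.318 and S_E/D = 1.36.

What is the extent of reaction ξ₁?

ξ₁ = 82.1 mol

Conversion of F: F consumed = 0.318 × 353.1 = 112.3 mol = 1ξ₁ + 1ξ₂.
Selectivity: 1ξ₁ / (2ξ₂) = 1.36 → ξ₁ = 2.72 ξ₂.
Substitute: (1·2.72 + 1) ξ₂ = 112.3 → ξ₂ = 30.19 mol, ξ₁ = 82.11 mol.
Outlet amounts (n = n₀ + Σ ν·ξ):
  F: 353.1 − 1(82.11) − 1(30.19) = 240.8
  G: 324.7 − 2(82.11) − 2(30.19) = 100.1
  E: 0 + 1(82.11) = 82.11
  D: 0 + 2(30.19) = 60.37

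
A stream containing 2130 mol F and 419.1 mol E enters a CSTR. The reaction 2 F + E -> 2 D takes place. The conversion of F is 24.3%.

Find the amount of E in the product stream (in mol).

160 mol

F reacted = 0.243 × 2130 = 517.6 mol; ν_F = −2, so ξ = 517.6/2 = 258.8 mol.
Outlet amounts (n = n₀ + ν ξ):
  F: 2130 − 2(258.8) = 1612
  E: 419.1 − 1(258.8) = 160.3
  D: 0 + 2(258.8) = 517.6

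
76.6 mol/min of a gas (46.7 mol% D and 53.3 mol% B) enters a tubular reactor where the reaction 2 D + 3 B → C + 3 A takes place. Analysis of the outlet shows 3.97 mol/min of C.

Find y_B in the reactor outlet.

For C: n = n₀ + 1ξ → 3.97 = 0 + 1ξ, giving ξ = 3.97 mol/min.
Outlet amounts (n = n₀ + ν ξ):
  D: 35.77 − 2(3.97) = 27.83
  B: 40.83 − 3(3.97) = 28.92
  C: 0 + 1(3.97) = 3.97
  A: 0 + 3(3.97) = 11.91
Total out = 72.63 mol/min; y_B = 28.92 / 72.63 = 0.3982.

0.398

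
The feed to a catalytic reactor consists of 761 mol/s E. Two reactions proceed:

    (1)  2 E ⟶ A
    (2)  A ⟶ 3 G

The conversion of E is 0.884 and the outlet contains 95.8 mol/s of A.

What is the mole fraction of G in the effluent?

Conversion of E: E consumed = 2ξ₁ = 0.884 × 761 → ξ₁ = 336.4 mol/s.
A balance: n_A = 0 + 1ξ₁ − 1ξ₂ = 95.8 → ξ₂ = (1·336.4 − 95.8)/1 = 240.6 mol/s.
Outlet amounts (n = n₀ + Σ ν·ξ):
  E: 761 − 2(336.4) = 88.28
  A: 0 + 1(336.4) − 1(240.6) = 95.8
  G: 0 + 3(240.6) = 721.7
Total out = 905.8 mol/s; y_G = 721.7 / 905.8 = 0.7968.

0.797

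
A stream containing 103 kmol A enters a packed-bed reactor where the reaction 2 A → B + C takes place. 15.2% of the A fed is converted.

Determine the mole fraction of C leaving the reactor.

0.076

A reacted = 0.152 × 103 = 15.66 kmol; ν_A = −2, so ξ = 15.66/2 = 7.828 kmol.
Outlet amounts (n = n₀ + ν ξ):
  A: 103 − 2(7.828) = 87.34
  B: 0 + 1(7.828) = 7.828
  C: 0 + 1(7.828) = 7.828
Total out = 103 kmol; y_C = 7.828 / 103 = 0.076.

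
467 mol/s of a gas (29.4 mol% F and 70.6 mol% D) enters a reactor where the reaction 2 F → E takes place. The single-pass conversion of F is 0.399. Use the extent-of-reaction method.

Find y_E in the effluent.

F reacted = 0.399 × 137.3 = 54.78 mol/s; ν_F = −2, so ξ = 54.78/2 = 27.39 mol/s.
Outlet amounts (n = n₀ + ν ξ):
  F: 137.3 − 2(27.39) = 82.52
  E: 0 + 1(27.39) = 27.39
  D: 329.7 (inert)
Total out = 439.6 mol/s; y_E = 27.39 / 439.6 = 0.06231.

0.0623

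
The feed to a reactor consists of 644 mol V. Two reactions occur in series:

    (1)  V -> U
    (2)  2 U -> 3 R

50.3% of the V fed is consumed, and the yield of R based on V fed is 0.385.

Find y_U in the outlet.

0.218

Conversion of V: V consumed = 1ξ₁ = 0.503 × 644 → ξ₁ = 323.9 mol.
Yield of R: 3ξ₂ / 644 = 0.385 → ξ₂ = 82.65 mol.
Outlet amounts (n = n₀ + Σ ν·ξ):
  V: 644 − 1(323.9) = 320.1
  U: 0 + 1(323.9) − 2(82.65) = 158.6
  R: 0 + 3(82.65) = 247.9
Total out = 726.6 mol; y_U = 158.6 / 726.6 = 0.2183.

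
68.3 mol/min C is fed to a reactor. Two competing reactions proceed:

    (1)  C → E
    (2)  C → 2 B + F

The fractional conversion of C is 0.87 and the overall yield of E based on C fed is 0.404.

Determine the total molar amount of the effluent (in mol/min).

Yield of E: 1ξ₁ / 68.3 = 0.404 → ξ₁ = 27.59 mol/min.
Conversion of C: 1ξ₁ + 1ξ₂ = 0.87 × 68.3 = 59.42 → ξ₂ = 31.83 mol/min.
Outlet amounts (n = n₀ + Σ ν·ξ):
  C: 68.3 − 1(27.59) − 1(31.83) = 8.879
  E: 0 + 1(27.59) = 27.59
  B: 0 + 2(31.83) = 63.66
  F: 0 + 1(31.83) = 31.83
Total out = 8.879 + 27.59 + 63.66 + 31.83 = 132 mol/min.

132 mol/min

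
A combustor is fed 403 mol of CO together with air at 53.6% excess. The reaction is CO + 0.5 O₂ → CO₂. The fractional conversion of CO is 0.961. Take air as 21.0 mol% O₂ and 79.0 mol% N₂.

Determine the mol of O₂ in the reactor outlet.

116 mol

Stoichiometric O₂ = 0.5 × 403 = 201.5 mol; O₂ fed = 201.5 × 1.536 = 309.5 mol.
N₂ fed = 309.5 × 79/21 = 1164 mol.
Fuel reacted = 0.961 × 403 → ξ = 387.3 mol.
Outlet (n = n₀ + ν ξ):
  CO: 403 − 1(387.3) = 15.72
  O₂: 309.5 − 0.5(387.3) = 115.9
  N₂: 1164 (inert)
  CO₂: 0 + 1(387.3) = 387.3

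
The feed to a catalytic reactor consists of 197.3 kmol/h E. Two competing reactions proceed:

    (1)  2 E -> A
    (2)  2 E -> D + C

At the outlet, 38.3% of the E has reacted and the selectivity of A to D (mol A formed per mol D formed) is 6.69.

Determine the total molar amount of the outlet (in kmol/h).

Conversion of E: E consumed = 0.383 × 197.3 = 75.57 kmol/h = 2ξ₁ + 2ξ₂.
Selectivity: 1ξ₁ / (1ξ₂) = 6.69 → ξ₁ = 6.69 ξ₂.
Substitute: (2·6.69 + 2) ξ₂ = 75.57 → ξ₂ = 4.913 kmol/h, ξ₁ = 32.87 kmol/h.
Outlet amounts (n = n₀ + Σ ν·ξ):
  E: 197.3 − 2(32.87) − 2(4.913) = 121.7
  A: 0 + 1(32.87) = 32.87
  D: 0 + 1(4.913) = 4.913
  C: 0 + 1(4.913) = 4.913
Total out = 121.7 + 32.87 + 4.913 + 4.913 = 164.4 kmol/h.

164 kmol/h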